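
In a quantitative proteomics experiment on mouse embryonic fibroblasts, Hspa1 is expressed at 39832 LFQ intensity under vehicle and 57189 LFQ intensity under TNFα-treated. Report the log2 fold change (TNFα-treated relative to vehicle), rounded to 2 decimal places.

Fold change = 57189 / 39832 = 1.4358
log2(1.4358) = 0.522

0.52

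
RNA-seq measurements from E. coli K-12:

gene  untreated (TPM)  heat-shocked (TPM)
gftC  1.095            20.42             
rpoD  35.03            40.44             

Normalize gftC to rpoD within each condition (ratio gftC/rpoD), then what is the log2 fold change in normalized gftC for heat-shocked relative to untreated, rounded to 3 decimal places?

4.014

gftC/rpoD (untreated) = 1.095 / 35.03 = 0.031259
gftC/rpoD (heat-shocked) = 20.42 / 40.44 = 0.50495
Fold change = 0.50495 / 0.031259 = 16.1536
log2(16.1536) = 4.0138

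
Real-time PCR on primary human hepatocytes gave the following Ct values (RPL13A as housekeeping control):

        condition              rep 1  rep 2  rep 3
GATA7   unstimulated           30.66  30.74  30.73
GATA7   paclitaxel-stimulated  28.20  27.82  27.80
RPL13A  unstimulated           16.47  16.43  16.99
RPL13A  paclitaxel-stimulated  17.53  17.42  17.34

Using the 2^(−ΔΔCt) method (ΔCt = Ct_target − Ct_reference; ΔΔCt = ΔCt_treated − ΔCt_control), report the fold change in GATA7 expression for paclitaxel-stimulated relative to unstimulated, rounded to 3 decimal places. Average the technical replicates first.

11.876

Mean Ct: GATA7 unstimulated 30.710; GATA7 paclitaxel-stimulated 27.940; RPL13A unstimulated 16.630; RPL13A paclitaxel-stimulated 17.430
ΔCt(unstimulated) = 30.710 − 16.630 = 14.080
ΔCt(paclitaxel-stimulated) = 27.940 − 17.430 = 10.510
ΔΔCt = 10.510 − 14.080 = -3.570
Fold change = 2^(−(-3.570)) = 2^3.570 = 11.8762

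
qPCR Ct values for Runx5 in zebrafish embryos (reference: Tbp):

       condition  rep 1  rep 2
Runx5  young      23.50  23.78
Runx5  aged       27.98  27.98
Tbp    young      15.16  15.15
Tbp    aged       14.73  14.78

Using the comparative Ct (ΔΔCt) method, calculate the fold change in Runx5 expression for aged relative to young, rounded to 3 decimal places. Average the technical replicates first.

Mean Ct: Runx5 young 23.640; Runx5 aged 27.980; Tbp young 15.155; Tbp aged 14.755
ΔCt(young) = 23.640 − 15.155 = 8.485
ΔCt(aged) = 27.980 − 14.755 = 13.225
ΔΔCt = 13.225 − 8.485 = 4.740
Fold change = 2^(−4.740) = 0.0374

0.037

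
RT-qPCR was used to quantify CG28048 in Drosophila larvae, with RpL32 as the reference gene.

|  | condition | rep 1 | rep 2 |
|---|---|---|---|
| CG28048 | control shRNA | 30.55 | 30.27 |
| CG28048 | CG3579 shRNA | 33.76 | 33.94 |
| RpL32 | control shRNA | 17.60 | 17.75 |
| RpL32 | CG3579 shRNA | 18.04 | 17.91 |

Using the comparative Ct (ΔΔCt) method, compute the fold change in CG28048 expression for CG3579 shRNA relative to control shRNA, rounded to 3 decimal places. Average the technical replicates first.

Mean Ct: CG28048 control shRNA 30.410; CG28048 CG3579 shRNA 33.850; RpL32 control shRNA 17.675; RpL32 CG3579 shRNA 17.975
ΔCt(control shRNA) = 30.410 − 17.675 = 12.735
ΔCt(CG3579 shRNA) = 33.850 − 17.975 = 15.875
ΔΔCt = 15.875 − 12.735 = 3.140
Fold change = 2^(−3.140) = 0.1134

0.113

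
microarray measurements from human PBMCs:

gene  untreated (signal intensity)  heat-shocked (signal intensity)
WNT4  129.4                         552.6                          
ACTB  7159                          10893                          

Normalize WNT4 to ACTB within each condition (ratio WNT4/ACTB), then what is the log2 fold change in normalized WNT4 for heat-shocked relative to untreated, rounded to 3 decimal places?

1.489

WNT4/ACTB (untreated) = 129.4 / 7159 = 0.018075
WNT4/ACTB (heat-shocked) = 552.6 / 10893 = 0.05073
Fold change = 0.05073 / 0.018075 = 2.8066
log2(2.8066) = 1.4888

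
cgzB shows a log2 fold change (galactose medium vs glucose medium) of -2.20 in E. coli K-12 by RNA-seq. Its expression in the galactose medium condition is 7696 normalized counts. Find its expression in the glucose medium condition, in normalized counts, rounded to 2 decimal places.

35361.53

Fold change = 2^(-2.20) = 0.2176
glucose medium expression = 7696 / 0.2176 = 35361.53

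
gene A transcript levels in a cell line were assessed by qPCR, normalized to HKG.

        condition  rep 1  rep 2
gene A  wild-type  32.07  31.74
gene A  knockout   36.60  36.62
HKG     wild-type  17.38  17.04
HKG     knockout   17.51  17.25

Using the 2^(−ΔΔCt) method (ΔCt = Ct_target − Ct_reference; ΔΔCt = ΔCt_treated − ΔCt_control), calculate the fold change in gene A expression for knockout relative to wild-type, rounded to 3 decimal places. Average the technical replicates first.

Mean Ct: gene A wild-type 31.905; gene A knockout 36.610; HKG wild-type 17.210; HKG knockout 17.380
ΔCt(wild-type) = 31.905 − 17.210 = 14.695
ΔCt(knockout) = 36.610 − 17.380 = 19.230
ΔΔCt = 19.230 − 14.695 = 4.535
Fold change = 2^(−4.535) = 0.0431

0.043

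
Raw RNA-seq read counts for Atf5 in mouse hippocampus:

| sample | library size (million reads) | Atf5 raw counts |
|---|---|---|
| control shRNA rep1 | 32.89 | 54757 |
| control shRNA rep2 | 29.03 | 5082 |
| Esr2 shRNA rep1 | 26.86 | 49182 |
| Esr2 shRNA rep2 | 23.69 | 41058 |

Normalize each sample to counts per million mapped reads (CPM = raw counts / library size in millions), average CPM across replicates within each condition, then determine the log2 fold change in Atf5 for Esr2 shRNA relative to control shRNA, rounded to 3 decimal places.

0.954

CPM(control shRNA rep1) = 54757 / 32.89 = 1664.8525
CPM(control shRNA rep2) = 5082 / 29.03 = 175.0603
CPM(Esr2 shRNA rep1) = 49182 / 26.86 = 1831.0499
CPM(Esr2 shRNA rep2) = 41058 / 23.69 = 1733.1363
mean CPM(control shRNA) = 919.9564; mean CPM(Esr2 shRNA) = 1782.0931
Fold change = 1782.0931 / 919.9564 = 1.93715
log2(1.93715) = 0.9539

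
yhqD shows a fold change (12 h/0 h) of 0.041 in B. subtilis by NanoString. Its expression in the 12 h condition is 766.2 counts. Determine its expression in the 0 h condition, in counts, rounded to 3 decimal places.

0 h expression = 766.2 / 0.041 = 18687.805

18687.805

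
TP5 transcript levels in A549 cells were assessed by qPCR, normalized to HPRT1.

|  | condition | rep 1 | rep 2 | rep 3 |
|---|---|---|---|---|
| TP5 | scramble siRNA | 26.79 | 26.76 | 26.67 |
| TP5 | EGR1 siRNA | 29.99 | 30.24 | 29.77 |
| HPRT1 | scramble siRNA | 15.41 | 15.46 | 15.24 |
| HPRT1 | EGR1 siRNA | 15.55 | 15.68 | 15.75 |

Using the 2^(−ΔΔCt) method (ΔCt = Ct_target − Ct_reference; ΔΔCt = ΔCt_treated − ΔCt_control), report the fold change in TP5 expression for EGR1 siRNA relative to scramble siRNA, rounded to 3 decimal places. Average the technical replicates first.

0.128

Mean Ct: TP5 scramble siRNA 26.740; TP5 EGR1 siRNA 30.000; HPRT1 scramble siRNA 15.370; HPRT1 EGR1 siRNA 15.660
ΔCt(scramble siRNA) = 26.740 − 15.370 = 11.370
ΔCt(EGR1 siRNA) = 30.000 − 15.660 = 14.340
ΔΔCt = 14.340 − 11.370 = 2.970
Fold change = 2^(−2.970) = 0.1276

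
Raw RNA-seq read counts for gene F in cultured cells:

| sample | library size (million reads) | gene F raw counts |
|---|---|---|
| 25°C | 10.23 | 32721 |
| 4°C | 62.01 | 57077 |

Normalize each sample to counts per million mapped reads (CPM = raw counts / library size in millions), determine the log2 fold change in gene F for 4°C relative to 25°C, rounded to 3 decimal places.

-1.797

CPM(25°C) = 32721 / 10.23 = 3198.5337
CPM(4°C) = 57077 / 62.01 = 920.4483
Fold change = 920.4483 / 3198.5337 = 0.28777
log2(0.28777) = -1.7970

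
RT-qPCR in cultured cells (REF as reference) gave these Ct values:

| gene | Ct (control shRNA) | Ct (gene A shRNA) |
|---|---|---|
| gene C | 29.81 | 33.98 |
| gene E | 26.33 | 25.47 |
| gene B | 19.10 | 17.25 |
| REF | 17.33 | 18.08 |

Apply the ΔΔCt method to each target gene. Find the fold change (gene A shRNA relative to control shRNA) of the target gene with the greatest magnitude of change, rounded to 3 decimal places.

0.093

gene C: ΔΔCt = (33.98−18.08) − (29.81−17.33) = 15.90 − 12.48 = 3.42; fold change = 2^-3.42 = 0.093
gene E: ΔΔCt = (25.47−18.08) − (26.33−17.33) = 7.39 − 9.00 = -1.61; fold change = 2^1.61 = 3.053
gene B: ΔΔCt = (17.25−18.08) − (19.10−17.33) = -0.83 − 1.77 = -2.60; fold change = 2^2.60 = 6.063
gene C has the largest |ΔΔCt| = 3.42.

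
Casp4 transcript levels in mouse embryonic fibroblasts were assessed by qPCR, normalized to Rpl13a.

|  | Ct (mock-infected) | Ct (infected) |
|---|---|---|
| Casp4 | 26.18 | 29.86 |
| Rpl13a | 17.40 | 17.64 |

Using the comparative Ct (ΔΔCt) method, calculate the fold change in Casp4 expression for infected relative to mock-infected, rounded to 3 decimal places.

0.092

ΔCt(mock-infected) = 26.180 − 17.400 = 8.780
ΔCt(infected) = 29.860 − 17.640 = 12.220
ΔΔCt = 12.220 − 8.780 = 3.440
Fold change = 2^(−3.440) = 0.0921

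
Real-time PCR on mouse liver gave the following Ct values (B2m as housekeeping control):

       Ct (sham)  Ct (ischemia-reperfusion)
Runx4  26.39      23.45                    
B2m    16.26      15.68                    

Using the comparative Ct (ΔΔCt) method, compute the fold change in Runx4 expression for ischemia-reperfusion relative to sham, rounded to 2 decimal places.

ΔCt(sham) = 26.390 − 16.260 = 10.130
ΔCt(ischemia-reperfusion) = 23.450 − 15.680 = 7.770
ΔΔCt = 7.770 − 10.130 = -2.360
Fold change = 2^(−(-2.360)) = 2^2.360 = 5.134

5.13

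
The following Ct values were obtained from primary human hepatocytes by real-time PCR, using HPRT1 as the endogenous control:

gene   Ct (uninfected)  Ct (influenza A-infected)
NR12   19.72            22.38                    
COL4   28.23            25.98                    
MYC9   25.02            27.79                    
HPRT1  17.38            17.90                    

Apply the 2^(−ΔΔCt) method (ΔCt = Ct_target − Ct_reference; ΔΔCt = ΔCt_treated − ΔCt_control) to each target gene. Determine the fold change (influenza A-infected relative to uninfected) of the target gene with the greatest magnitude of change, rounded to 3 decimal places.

6.821

NR12: ΔΔCt = (22.38−17.90) − (19.72−17.38) = 4.48 − 2.34 = 2.14; fold change = 2^-2.14 = 0.227
COL4: ΔΔCt = (25.98−17.90) − (28.23−17.38) = 8.08 − 10.85 = -2.77; fold change = 2^2.77 = 6.821
MYC9: ΔΔCt = (27.79−17.90) − (25.02−17.38) = 9.89 − 7.64 = 2.25; fold change = 2^-2.25 = 0.210
COL4 has the largest |ΔΔCt| = 2.77.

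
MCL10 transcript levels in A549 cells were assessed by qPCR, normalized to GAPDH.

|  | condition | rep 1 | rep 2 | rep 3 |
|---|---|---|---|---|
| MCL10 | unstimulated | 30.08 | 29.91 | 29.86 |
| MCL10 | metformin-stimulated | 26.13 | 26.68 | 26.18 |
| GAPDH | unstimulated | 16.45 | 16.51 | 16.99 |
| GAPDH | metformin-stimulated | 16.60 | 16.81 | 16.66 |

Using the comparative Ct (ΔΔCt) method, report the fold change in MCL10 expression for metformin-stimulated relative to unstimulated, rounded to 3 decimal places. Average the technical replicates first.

Mean Ct: MCL10 unstimulated 29.950; MCL10 metformin-stimulated 26.330; GAPDH unstimulated 16.650; GAPDH metformin-stimulated 16.690
ΔCt(unstimulated) = 29.950 − 16.650 = 13.300
ΔCt(metformin-stimulated) = 26.330 − 16.690 = 9.640
ΔΔCt = 9.640 − 13.300 = -3.660
Fold change = 2^(−(-3.660)) = 2^3.660 = 12.6407

12.641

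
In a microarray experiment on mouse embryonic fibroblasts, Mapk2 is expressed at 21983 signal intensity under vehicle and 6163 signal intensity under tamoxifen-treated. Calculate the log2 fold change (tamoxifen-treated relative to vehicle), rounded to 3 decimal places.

Fold change = 6163 / 21983 = 0.2804
log2(0.2804) = -1.8347

-1.835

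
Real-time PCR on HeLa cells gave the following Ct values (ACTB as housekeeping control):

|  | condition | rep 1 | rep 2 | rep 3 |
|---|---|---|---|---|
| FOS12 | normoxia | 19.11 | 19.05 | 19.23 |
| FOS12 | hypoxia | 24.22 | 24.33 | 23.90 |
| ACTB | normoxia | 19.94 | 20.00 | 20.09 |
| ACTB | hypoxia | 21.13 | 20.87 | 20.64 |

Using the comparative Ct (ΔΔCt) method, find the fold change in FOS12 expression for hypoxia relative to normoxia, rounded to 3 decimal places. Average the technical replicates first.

0.056

Mean Ct: FOS12 normoxia 19.130; FOS12 hypoxia 24.150; ACTB normoxia 20.010; ACTB hypoxia 20.880
ΔCt(normoxia) = 19.130 − 20.010 = -0.880
ΔCt(hypoxia) = 24.150 − 20.880 = 3.270
ΔΔCt = 3.270 − (-0.880) = 4.150
Fold change = 2^(−4.150) = 0.0563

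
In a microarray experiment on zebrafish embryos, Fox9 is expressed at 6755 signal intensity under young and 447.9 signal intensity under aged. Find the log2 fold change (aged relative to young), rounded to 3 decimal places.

Fold change = 447.9 / 6755 = 0.0663
log2(0.0663) = -3.9147

-3.915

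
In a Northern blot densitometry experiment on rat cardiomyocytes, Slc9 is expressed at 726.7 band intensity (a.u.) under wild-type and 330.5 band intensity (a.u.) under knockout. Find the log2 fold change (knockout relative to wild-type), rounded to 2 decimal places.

Fold change = 330.5 / 726.7 = 0.4548
log2(0.4548) = -1.137

-1.14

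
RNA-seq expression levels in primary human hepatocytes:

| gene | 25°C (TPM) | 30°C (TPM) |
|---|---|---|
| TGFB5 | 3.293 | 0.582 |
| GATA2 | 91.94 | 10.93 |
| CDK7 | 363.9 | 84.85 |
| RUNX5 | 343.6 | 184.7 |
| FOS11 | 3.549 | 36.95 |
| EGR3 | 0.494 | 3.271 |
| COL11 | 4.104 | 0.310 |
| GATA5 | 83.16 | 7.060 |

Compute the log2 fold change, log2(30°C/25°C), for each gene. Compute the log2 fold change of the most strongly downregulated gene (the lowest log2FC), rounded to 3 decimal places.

-3.727

log2(0.582/3.293) = -2.500  (TGFB5)
log2(10.93/91.94) = -3.072  (GATA2)
log2(84.85/363.9) = -2.101  (CDK7)
log2(184.7/343.6) = -0.896  (RUNX5)
log2(36.95/3.549) = 3.380  (FOS11)
log2(3.271/0.494) = 2.727  (EGR3)
log2(0.310/4.104) = -3.727  (COL11)
log2(7.060/83.16) = -3.558  (GATA5)
COL11 is most strongly downregulated.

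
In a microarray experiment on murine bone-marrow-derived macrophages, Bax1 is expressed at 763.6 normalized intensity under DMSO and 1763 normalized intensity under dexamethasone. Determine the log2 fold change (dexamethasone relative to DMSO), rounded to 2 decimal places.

1.21

Fold change = 1763 / 763.6 = 2.3088
log2(2.3088) = 1.207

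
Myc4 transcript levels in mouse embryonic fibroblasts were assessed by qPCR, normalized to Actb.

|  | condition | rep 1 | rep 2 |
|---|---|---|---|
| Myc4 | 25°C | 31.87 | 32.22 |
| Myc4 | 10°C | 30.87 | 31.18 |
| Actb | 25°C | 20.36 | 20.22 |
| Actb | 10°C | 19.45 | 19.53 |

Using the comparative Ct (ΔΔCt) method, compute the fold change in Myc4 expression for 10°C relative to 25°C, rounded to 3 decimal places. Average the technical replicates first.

1.165

Mean Ct: Myc4 25°C 32.045; Myc4 10°C 31.025; Actb 25°C 20.290; Actb 10°C 19.490
ΔCt(25°C) = 32.045 − 20.290 = 11.755
ΔCt(10°C) = 31.025 − 19.490 = 11.535
ΔΔCt = 11.535 − 11.755 = -0.220
Fold change = 2^(−(-0.220)) = 2^0.220 = 1.1647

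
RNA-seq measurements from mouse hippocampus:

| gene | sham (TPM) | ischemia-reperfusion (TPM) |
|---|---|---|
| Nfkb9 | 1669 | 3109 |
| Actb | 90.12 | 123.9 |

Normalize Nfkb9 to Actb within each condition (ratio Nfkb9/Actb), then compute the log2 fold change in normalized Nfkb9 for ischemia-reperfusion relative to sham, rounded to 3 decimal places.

0.438

Nfkb9/Actb (sham) = 1669 / 90.12 = 18.52
Nfkb9/Actb (ischemia-reperfusion) = 3109 / 123.9 = 25.093
Fold change = 25.093 / 18.52 = 1.3549
log2(1.3549) = 0.4382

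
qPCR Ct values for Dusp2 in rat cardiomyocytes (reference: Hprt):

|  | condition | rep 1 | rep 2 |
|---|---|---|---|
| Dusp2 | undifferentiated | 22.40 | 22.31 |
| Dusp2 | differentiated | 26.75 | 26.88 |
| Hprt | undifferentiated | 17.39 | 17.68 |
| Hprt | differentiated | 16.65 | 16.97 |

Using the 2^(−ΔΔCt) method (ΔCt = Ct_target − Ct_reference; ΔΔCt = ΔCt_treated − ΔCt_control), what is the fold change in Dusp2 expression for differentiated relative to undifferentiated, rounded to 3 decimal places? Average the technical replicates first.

Mean Ct: Dusp2 undifferentiated 22.355; Dusp2 differentiated 26.815; Hprt undifferentiated 17.535; Hprt differentiated 16.810
ΔCt(undifferentiated) = 22.355 − 17.535 = 4.820
ΔCt(differentiated) = 26.815 − 16.810 = 10.005
ΔΔCt = 10.005 − 4.820 = 5.185
Fold change = 2^(−5.185) = 0.0275

0.027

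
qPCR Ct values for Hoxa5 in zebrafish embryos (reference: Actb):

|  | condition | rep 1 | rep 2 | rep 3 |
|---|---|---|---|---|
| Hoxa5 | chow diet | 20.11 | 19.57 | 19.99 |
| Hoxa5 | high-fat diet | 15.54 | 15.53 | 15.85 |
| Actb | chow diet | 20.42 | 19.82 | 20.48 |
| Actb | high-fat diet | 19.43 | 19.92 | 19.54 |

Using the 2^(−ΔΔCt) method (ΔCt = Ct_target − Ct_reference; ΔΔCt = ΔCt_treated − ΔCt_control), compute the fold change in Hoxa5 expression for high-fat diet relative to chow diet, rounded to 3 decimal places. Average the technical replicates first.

Mean Ct: Hoxa5 chow diet 19.890; Hoxa5 high-fat diet 15.640; Actb chow diet 20.240; Actb high-fat diet 19.630
ΔCt(chow diet) = 19.890 − 20.240 = -0.350
ΔCt(high-fat diet) = 15.640 − 19.630 = -3.990
ΔΔCt = -3.990 − (-0.350) = -3.640
Fold change = 2^(−(-3.640)) = 2^3.640 = 12.4666

12.467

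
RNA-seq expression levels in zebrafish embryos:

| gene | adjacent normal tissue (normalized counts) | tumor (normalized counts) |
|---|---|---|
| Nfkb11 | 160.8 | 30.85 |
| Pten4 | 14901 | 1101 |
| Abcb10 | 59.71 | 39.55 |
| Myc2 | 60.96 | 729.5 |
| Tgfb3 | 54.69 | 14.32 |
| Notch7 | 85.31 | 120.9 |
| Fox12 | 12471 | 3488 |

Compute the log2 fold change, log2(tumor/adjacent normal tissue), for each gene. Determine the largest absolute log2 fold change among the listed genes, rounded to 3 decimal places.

3.759

log2(30.85/160.8) = -2.382  (Nfkb11)
log2(1101/14901) = -3.759  (Pten4)
log2(39.55/59.71) = -0.594  (Abcb10)
log2(729.5/60.96) = 3.581  (Myc2)
log2(14.32/54.69) = -1.933  (Tgfb3)
log2(120.9/85.31) = 0.503  (Notch7)
log2(3488/12471) = -1.838  (Fox12)
The largest magnitude belongs to Pten4.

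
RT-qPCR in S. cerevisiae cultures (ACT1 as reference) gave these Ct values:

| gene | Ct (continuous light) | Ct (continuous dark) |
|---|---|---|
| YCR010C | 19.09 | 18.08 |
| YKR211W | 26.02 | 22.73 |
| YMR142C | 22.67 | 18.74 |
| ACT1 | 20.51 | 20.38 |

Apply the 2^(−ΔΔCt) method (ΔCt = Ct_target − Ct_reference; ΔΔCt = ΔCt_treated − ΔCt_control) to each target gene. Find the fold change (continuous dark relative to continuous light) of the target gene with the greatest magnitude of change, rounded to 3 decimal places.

13.929

YCR010C: ΔΔCt = (18.08−20.38) − (19.09−20.51) = -2.30 − (-1.42) = -0.88; fold change = 2^0.88 = 1.840
YKR211W: ΔΔCt = (22.73−20.38) − (26.02−20.51) = 2.35 − 5.51 = -3.16; fold change = 2^3.16 = 8.938
YMR142C: ΔΔCt = (18.74−20.38) − (22.67−20.51) = -1.64 − 2.16 = -3.80; fold change = 2^3.80 = 13.929
YMR142C has the largest |ΔΔCt| = 3.80.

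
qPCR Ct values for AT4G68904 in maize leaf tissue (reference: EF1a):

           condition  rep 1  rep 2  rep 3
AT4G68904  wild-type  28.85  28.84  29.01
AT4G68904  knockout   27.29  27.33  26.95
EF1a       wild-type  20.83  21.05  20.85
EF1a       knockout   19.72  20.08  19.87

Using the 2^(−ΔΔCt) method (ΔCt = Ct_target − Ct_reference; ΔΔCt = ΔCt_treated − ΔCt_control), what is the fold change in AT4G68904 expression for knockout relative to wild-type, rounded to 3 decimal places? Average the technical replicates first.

1.613

Mean Ct: AT4G68904 wild-type 28.900; AT4G68904 knockout 27.190; EF1a wild-type 20.910; EF1a knockout 19.890
ΔCt(wild-type) = 28.900 − 20.910 = 7.990
ΔCt(knockout) = 27.190 − 19.890 = 7.300
ΔΔCt = 7.300 − 7.990 = -0.690
Fold change = 2^(−(-0.690)) = 2^0.690 = 1.6133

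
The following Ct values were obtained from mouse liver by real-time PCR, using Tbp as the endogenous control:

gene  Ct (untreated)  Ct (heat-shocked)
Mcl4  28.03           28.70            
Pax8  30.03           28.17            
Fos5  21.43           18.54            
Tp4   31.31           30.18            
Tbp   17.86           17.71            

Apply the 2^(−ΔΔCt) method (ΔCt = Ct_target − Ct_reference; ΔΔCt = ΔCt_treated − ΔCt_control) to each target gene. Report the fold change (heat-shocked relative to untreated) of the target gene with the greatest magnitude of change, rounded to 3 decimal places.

6.681

Mcl4: ΔΔCt = (28.70−17.71) − (28.03−17.86) = 10.99 − 10.17 = 0.82; fold change = 2^-0.82 = 0.566
Pax8: ΔΔCt = (28.17−17.71) − (30.03−17.86) = 10.46 − 12.17 = -1.71; fold change = 2^1.71 = 3.272
Fos5: ΔΔCt = (18.54−17.71) − (21.43−17.86) = 0.83 − 3.57 = -2.74; fold change = 2^2.74 = 6.681
Tp4: ΔΔCt = (30.18−17.71) − (31.31−17.86) = 12.47 − 13.45 = -0.98; fold change = 2^0.98 = 1.972
Fos5 has the largest |ΔΔCt| = 2.74.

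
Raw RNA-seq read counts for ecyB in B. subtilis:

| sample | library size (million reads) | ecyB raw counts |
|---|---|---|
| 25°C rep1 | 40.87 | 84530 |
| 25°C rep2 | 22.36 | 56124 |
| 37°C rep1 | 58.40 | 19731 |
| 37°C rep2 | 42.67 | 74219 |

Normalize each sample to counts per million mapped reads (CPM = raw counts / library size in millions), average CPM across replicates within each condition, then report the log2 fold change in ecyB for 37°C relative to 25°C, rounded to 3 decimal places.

CPM(25°C rep1) = 84530 / 40.87 = 2068.2652
CPM(25°C rep2) = 56124 / 22.36 = 2510.0179
CPM(37°C rep1) = 19731 / 58.40 = 337.8596
CPM(37°C rep2) = 74219 / 42.67 = 1739.3719
mean CPM(25°C) = 2289.1416; mean CPM(37°C) = 1038.6158
Fold change = 1038.6158 / 2289.1416 = 0.45371
log2(0.45371) = -1.1401

-1.140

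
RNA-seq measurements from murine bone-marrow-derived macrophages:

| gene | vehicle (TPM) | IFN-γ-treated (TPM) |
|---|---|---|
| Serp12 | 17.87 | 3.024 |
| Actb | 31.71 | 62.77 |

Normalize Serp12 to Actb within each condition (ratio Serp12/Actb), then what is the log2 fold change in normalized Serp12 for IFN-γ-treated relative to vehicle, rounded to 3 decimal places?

-3.548

Serp12/Actb (vehicle) = 17.87 / 31.71 = 0.56354
Serp12/Actb (IFN-γ-treated) = 3.024 / 62.77 = 0.048176
Fold change = 0.048176 / 0.56354 = 0.0855
log2(0.0855) = -3.5481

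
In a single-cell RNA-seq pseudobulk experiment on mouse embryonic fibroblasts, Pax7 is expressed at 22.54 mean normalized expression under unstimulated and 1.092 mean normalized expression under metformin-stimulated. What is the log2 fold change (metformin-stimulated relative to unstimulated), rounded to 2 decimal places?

-4.37

Fold change = 1.092 / 22.54 = 0.0484
log2(0.0484) = -4.367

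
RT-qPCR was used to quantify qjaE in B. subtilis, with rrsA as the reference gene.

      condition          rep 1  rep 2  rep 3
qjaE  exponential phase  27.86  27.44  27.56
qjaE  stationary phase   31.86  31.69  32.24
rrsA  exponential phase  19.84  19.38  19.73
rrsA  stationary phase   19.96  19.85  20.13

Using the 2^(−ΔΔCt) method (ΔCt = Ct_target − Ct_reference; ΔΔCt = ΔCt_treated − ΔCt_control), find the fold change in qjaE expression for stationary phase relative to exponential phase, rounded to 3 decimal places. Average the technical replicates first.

0.063

Mean Ct: qjaE exponential phase 27.620; qjaE stationary phase 31.930; rrsA exponential phase 19.650; rrsA stationary phase 19.980
ΔCt(exponential phase) = 27.620 − 19.650 = 7.970
ΔCt(stationary phase) = 31.930 − 19.980 = 11.950
ΔΔCt = 11.950 − 7.970 = 3.980
Fold change = 2^(−3.980) = 0.0634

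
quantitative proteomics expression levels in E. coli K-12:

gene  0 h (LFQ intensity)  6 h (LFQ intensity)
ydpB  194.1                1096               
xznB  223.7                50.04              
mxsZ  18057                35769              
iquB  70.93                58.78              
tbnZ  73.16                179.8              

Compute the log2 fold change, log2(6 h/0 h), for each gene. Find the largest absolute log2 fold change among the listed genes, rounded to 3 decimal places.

log2(1096/194.1) = 2.497  (ydpB)
log2(50.04/223.7) = -2.160  (xznB)
log2(35769/18057) = 0.986  (mxsZ)
log2(58.78/70.93) = -0.271  (iquB)
log2(179.8/73.16) = 1.297  (tbnZ)
The largest magnitude belongs to ydpB.

2.497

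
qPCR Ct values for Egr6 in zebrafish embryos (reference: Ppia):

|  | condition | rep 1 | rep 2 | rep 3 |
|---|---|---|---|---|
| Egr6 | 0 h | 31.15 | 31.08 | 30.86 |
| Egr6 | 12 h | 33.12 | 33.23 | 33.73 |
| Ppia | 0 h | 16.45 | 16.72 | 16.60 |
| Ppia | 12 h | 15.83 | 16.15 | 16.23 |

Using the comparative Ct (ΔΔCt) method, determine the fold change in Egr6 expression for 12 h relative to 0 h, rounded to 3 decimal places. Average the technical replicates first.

Mean Ct: Egr6 0 h 31.030; Egr6 12 h 33.360; Ppia 0 h 16.590; Ppia 12 h 16.070
ΔCt(0 h) = 31.030 − 16.590 = 14.440
ΔCt(12 h) = 33.360 − 16.070 = 17.290
ΔΔCt = 17.290 − 14.440 = 2.850
Fold change = 2^(−2.850) = 0.1387

0.139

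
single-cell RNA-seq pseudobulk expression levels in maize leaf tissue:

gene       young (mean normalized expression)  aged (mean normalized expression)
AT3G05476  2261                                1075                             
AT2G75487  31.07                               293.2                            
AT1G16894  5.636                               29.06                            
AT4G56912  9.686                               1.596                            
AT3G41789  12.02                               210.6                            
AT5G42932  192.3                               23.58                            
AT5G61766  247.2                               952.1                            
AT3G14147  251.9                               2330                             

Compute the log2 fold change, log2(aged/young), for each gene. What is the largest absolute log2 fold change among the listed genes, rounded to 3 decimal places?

log2(1075/2261) = -1.073  (AT3G05476)
log2(293.2/31.07) = 3.238  (AT2G75487)
log2(29.06/5.636) = 2.366  (AT1G16894)
log2(1.596/9.686) = -2.601  (AT4G56912)
log2(210.6/12.02) = 4.131  (AT3G41789)
log2(23.58/192.3) = -3.028  (AT5G42932)
log2(952.1/247.2) = 1.945  (AT5G61766)
log2(2330/251.9) = 3.209  (AT3G14147)
The largest magnitude belongs to AT3G41789.

4.131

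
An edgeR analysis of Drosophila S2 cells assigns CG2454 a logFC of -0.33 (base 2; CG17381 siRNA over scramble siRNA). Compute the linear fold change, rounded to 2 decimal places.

0.80

Fold change = 2^(-0.33) = 0.796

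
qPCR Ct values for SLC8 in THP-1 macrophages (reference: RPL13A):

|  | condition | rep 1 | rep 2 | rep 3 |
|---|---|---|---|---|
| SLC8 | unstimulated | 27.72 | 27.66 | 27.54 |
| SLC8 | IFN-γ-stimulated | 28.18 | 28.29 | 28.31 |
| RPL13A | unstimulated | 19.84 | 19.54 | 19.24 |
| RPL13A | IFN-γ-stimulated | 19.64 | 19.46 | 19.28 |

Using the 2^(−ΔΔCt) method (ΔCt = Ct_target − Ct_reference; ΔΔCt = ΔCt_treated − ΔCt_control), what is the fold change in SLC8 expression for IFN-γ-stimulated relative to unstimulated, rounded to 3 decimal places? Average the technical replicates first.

0.616

Mean Ct: SLC8 unstimulated 27.640; SLC8 IFN-γ-stimulated 28.260; RPL13A unstimulated 19.540; RPL13A IFN-γ-stimulated 19.460
ΔCt(unstimulated) = 27.640 − 19.540 = 8.100
ΔCt(IFN-γ-stimulated) = 28.260 − 19.460 = 8.800
ΔΔCt = 8.800 − 8.100 = 0.700
Fold change = 2^(−0.700) = 0.6156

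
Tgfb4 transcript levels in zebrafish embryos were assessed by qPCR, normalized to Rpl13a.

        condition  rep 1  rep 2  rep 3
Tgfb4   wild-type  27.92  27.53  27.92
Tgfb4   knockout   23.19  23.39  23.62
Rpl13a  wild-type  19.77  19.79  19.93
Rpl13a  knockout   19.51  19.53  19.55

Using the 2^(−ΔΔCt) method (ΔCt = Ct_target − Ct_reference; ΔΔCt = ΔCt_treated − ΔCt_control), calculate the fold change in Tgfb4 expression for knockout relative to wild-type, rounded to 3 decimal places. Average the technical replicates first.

Mean Ct: Tgfb4 wild-type 27.790; Tgfb4 knockout 23.400; Rpl13a wild-type 19.830; Rpl13a knockout 19.530
ΔCt(wild-type) = 27.790 − 19.830 = 7.960
ΔCt(knockout) = 23.400 − 19.530 = 3.870
ΔΔCt = 3.870 − 7.960 = -4.090
Fold change = 2^(−(-4.090)) = 2^4.090 = 17.0299

17.030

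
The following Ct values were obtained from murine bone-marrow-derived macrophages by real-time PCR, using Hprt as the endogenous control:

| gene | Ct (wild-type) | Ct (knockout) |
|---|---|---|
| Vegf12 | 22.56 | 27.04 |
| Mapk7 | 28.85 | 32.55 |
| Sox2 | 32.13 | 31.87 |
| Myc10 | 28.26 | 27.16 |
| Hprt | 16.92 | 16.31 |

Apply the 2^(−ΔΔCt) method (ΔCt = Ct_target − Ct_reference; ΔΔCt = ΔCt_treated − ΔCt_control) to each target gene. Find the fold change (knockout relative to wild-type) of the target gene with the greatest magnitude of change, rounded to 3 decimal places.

Vegf12: ΔΔCt = (27.04−16.31) − (22.56−16.92) = 10.73 − 5.64 = 5.09; fold change = 2^-5.09 = 0.029
Mapk7: ΔΔCt = (32.55−16.31) − (28.85−16.92) = 16.24 − 11.93 = 4.31; fold change = 2^-4.31 = 0.050
Sox2: ΔΔCt = (31.87−16.31) − (32.13−16.92) = 15.56 − 15.21 = 0.35; fold change = 2^-0.35 = 0.785
Myc10: ΔΔCt = (27.16−16.31) − (28.26−16.92) = 10.85 − 11.34 = -0.49; fold change = 2^0.49 = 1.404
Vegf12 has the largest |ΔΔCt| = 5.09.

0.029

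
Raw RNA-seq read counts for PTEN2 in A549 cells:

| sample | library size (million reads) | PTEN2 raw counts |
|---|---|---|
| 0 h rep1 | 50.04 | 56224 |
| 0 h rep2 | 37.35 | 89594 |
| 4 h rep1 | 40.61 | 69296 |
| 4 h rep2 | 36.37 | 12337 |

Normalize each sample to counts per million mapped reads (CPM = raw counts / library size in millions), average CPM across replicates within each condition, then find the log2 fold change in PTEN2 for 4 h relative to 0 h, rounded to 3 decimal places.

-0.784

CPM(0 h rep1) = 56224 / 50.04 = 1123.5811
CPM(0 h rep2) = 89594 / 37.35 = 2398.7684
CPM(4 h rep1) = 69296 / 40.61 = 1706.3777
CPM(4 h rep2) = 12337 / 36.37 = 339.2081
mean CPM(0 h) = 1761.1748; mean CPM(4 h) = 1022.7929
Fold change = 1022.7929 / 1761.1748 = 0.58074
log2(0.58074) = -0.7840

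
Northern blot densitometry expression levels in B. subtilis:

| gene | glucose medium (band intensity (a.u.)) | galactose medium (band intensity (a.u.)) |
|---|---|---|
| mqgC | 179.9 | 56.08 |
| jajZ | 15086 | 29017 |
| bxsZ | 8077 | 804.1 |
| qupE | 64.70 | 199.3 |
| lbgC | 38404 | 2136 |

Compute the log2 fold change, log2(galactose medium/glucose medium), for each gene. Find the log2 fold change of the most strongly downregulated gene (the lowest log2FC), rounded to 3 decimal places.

log2(56.08/179.9) = -1.682  (mqgC)
log2(29017/15086) = 0.944  (jajZ)
log2(804.1/8077) = -3.328  (bxsZ)
log2(199.3/64.70) = 1.623  (qupE)
log2(2136/38404) = -4.168  (lbgC)
lbgC is most strongly downregulated.

-4.168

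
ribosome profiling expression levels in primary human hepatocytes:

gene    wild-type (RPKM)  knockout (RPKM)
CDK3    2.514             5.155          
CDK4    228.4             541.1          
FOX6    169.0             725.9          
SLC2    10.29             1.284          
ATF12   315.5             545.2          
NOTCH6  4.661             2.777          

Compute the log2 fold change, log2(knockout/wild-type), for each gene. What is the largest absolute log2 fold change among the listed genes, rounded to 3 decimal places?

3.003

log2(5.155/2.514) = 1.036  (CDK3)
log2(541.1/228.4) = 1.244  (CDK4)
log2(725.9/169.0) = 2.103  (FOX6)
log2(1.284/10.29) = -3.003  (SLC2)
log2(545.2/315.5) = 0.789  (ATF12)
log2(2.777/4.661) = -0.747  (NOTCH6)
The largest magnitude belongs to SLC2.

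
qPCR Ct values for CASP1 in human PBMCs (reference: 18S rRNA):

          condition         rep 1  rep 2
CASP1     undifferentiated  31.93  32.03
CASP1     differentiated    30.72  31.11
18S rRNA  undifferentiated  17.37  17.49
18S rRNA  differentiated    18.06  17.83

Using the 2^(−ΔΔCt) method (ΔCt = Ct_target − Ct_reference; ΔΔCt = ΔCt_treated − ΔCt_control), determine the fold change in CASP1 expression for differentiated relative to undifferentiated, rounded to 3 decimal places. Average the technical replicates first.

2.990

Mean Ct: CASP1 undifferentiated 31.980; CASP1 differentiated 30.915; 18S rRNA undifferentiated 17.430; 18S rRNA differentiated 17.945
ΔCt(undifferentiated) = 31.980 − 17.430 = 14.550
ΔCt(differentiated) = 30.915 − 17.945 = 12.970
ΔΔCt = 12.970 − 14.550 = -1.580
Fold change = 2^(−(-1.580)) = 2^1.580 = 2.9897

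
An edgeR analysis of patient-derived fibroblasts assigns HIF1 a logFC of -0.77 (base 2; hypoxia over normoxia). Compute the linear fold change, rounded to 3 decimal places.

Fold change = 2^(-0.77) = 0.5864

0.586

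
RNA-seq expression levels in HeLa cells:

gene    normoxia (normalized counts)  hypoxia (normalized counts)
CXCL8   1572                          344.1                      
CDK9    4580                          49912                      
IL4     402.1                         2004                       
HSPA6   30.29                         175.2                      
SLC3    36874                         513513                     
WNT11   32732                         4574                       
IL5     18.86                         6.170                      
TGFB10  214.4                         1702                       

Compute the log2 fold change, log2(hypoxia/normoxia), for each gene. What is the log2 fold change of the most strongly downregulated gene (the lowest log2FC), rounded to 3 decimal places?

-2.839

log2(344.1/1572) = -2.192  (CXCL8)
log2(49912/4580) = 3.446  (CDK9)
log2(2004/402.1) = 2.317  (IL4)
log2(175.2/30.29) = 2.532  (HSPA6)
log2(513513/36874) = 3.800  (SLC3)
log2(4574/32732) = -2.839  (WNT11)
log2(6.170/18.86) = -1.612  (IL5)
log2(1702/214.4) = 2.989  (TGFB10)
WNT11 is most strongly downregulated.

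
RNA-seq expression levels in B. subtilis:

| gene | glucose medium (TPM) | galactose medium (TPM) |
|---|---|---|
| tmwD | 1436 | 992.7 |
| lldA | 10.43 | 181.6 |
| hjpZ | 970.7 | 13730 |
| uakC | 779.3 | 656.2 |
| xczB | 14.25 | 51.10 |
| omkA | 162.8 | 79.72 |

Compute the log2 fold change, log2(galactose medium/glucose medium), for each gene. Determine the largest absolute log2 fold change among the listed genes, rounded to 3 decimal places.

log2(992.7/1436) = -0.533  (tmwD)
log2(181.6/10.43) = 4.122  (lldA)
log2(13730/970.7) = 3.822  (hjpZ)
log2(656.2/779.3) = -0.248  (uakC)
log2(51.10/14.25) = 1.842  (xczB)
log2(79.72/162.8) = -1.030  (omkA)
The largest magnitude belongs to lldA.

4.122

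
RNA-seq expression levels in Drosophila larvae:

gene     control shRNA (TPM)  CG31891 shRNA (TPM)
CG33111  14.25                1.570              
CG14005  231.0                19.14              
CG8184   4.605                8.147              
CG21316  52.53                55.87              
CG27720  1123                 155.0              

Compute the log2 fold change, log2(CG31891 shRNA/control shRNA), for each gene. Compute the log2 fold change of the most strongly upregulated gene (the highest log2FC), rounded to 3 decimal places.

log2(1.570/14.25) = -3.182  (CG33111)
log2(19.14/231.0) = -3.593  (CG14005)
log2(8.147/4.605) = 0.823  (CG8184)
log2(55.87/52.53) = 0.089  (CG21316)
log2(155.0/1123) = -2.857  (CG27720)
CG8184 is most strongly upregulated.

0.823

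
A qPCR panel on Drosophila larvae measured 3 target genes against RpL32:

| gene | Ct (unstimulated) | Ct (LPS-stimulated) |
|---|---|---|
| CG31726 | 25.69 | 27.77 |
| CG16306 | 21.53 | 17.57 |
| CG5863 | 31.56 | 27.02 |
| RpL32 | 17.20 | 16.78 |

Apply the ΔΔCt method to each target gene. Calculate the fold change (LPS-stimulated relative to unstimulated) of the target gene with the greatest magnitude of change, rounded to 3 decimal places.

CG31726: ΔΔCt = (27.77−16.78) − (25.69−17.20) = 10.99 − 8.49 = 2.50; fold change = 2^-2.50 = 0.177
CG16306: ΔΔCt = (17.57−16.78) − (21.53−17.20) = 0.79 − 4.33 = -3.54; fold change = 2^3.54 = 11.632
CG5863: ΔΔCt = (27.02−16.78) − (31.56−17.20) = 10.24 − 14.36 = -4.12; fold change = 2^4.12 = 17.388
CG5863 has the largest |ΔΔCt| = 4.12.

17.388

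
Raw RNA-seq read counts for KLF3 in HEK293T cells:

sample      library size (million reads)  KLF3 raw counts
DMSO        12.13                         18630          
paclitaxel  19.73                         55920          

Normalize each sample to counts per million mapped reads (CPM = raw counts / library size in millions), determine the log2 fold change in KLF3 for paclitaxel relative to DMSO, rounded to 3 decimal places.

CPM(DMSO) = 18630 / 12.13 = 1535.8615
CPM(paclitaxel) = 55920 / 19.73 = 2834.2625
Fold change = 2834.2625 / 1535.8615 = 1.84539
log2(1.84539) = 0.8839

0.884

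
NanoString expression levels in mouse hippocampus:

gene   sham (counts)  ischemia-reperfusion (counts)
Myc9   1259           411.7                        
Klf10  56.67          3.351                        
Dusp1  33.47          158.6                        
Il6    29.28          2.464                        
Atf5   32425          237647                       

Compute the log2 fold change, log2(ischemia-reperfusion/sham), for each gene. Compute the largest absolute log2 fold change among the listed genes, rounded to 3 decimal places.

4.080

log2(411.7/1259) = -1.613  (Myc9)
log2(3.351/56.67) = -4.080  (Klf10)
log2(158.6/33.47) = 2.244  (Dusp1)
log2(2.464/29.28) = -3.571  (Il6)
log2(237647/32425) = 2.874  (Atf5)
The largest magnitude belongs to Klf10.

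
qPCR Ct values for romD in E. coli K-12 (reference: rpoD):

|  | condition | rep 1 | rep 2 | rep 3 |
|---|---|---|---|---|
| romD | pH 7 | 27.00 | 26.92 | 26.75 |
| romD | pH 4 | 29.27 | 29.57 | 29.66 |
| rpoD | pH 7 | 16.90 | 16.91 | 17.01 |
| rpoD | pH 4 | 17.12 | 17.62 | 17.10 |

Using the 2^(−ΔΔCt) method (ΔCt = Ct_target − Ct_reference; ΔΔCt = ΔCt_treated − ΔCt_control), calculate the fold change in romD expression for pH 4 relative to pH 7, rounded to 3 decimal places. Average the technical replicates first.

Mean Ct: romD pH 7 26.890; romD pH 4 29.500; rpoD pH 7 16.940; rpoD pH 4 17.280
ΔCt(pH 7) = 26.890 − 16.940 = 9.950
ΔCt(pH 4) = 29.500 − 17.280 = 12.220
ΔΔCt = 12.220 − 9.950 = 2.270
Fold change = 2^(−2.270) = 0.2073

0.207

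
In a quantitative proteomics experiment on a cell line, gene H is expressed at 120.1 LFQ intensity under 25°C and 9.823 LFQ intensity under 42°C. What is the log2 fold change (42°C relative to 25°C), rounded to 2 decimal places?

Fold change = 9.823 / 120.1 = 0.0818
log2(0.0818) = -3.612

-3.61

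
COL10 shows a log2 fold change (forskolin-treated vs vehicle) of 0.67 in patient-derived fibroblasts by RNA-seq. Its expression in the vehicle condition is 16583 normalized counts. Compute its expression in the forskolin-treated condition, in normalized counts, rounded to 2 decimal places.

26384.76

Fold change = 2^(0.67) = 1.5911
forskolin-treated expression = 16583 × 1.5911 = 26384.76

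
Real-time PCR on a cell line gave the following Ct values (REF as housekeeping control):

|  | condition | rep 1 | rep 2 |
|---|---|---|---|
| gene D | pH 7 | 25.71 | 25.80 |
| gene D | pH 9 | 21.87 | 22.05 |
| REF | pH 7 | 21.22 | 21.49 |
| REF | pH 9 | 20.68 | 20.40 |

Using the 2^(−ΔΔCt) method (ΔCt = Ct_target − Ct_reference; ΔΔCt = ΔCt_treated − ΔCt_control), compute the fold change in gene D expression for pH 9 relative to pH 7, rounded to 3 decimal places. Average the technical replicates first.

Mean Ct: gene D pH 7 25.755; gene D pH 9 21.960; REF pH 7 21.355; REF pH 9 20.540
ΔCt(pH 7) = 25.755 − 21.355 = 4.400
ΔCt(pH 9) = 21.960 − 20.540 = 1.420
ΔΔCt = 1.420 − 4.400 = -2.980
Fold change = 2^(−(-2.980)) = 2^2.980 = 7.8899

7.890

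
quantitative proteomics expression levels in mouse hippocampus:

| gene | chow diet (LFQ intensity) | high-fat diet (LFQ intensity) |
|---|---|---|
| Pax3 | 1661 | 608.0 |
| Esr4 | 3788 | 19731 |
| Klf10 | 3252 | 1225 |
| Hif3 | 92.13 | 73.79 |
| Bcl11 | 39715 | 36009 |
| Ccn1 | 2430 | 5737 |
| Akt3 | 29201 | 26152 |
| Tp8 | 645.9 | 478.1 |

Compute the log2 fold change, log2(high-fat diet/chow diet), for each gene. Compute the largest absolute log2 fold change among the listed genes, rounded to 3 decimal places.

2.381

log2(608.0/1661) = -1.450  (Pax3)
log2(19731/3788) = 2.381  (Esr4)
log2(1225/3252) = -1.409  (Klf10)
log2(73.79/92.13) = -0.320  (Hif3)
log2(36009/39715) = -0.141  (Bcl11)
log2(5737/2430) = 1.239  (Ccn1)
log2(26152/29201) = -0.159  (Akt3)
log2(478.1/645.9) = -0.434  (Tp8)
The largest magnitude belongs to Esr4.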